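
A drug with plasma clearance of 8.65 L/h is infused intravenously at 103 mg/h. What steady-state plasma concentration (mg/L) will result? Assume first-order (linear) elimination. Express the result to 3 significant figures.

11.9 mg/L

Css = rate / CL = 103 / 8.650 = 11.91 mg/L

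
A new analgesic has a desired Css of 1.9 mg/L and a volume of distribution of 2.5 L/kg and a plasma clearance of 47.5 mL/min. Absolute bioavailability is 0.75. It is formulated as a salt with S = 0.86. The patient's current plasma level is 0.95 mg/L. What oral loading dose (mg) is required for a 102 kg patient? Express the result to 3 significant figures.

Vd = 2.5 L/kg × 102 kg = 255.0 L
Loading dose depends on Vd (not clearance): it fills the distribution volume.
Concentration deficit ΔC = 1.9 − 0.95 = 0.9500 mg/L
LD = Vd × ΔC / F / S = 255.0 × 0.9500 / 0.75 / 0.86 = 375.6 mg

376 mg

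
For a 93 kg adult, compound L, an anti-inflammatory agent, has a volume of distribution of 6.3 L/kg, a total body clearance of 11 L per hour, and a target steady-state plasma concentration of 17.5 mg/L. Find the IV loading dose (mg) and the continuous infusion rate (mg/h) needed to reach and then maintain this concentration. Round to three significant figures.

Vd = 6.3 L/kg × 93 kg = 585.9 L
LD = Vd · C_target = 585.9 × 17.5 = 10250 mg
Maintenance: replace elimination → rate = CL × Css = 11.00 × 17.5 = 192.5 mg/h

(a) 10300 mg; (b) 193 mg/h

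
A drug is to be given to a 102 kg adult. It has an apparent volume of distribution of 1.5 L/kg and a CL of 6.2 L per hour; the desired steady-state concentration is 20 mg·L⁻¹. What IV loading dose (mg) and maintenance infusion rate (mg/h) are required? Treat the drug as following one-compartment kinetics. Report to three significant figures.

Vd(total) = 102 kg × 1.5 L/kg = 153.0 L
Loading: fill Vd to C_target → 153.0 L × 20 mg/L = 3060 mg
Infusion rate = 6.200 L/h × 20 mg/L = 124.0 mg/h

(a) 3060 mg; (b) 124 mg/h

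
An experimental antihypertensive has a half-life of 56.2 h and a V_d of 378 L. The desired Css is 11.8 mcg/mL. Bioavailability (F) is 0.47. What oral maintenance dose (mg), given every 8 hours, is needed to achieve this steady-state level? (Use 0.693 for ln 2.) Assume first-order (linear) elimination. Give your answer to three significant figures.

936 mg

CL = ln 2 · Vd / t½ = 0.693 × 378.0 / 56.2 = 4.661 L/h
D = CL × Css × τ / F = 4.661 × 11.8 × 8 / 0.47 = 936.2 mg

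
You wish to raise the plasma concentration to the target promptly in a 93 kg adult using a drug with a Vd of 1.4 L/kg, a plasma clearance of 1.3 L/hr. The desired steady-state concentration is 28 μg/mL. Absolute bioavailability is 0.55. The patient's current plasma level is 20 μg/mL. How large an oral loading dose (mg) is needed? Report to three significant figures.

1890 mg

Vd = 1.4 L/kg × 93 kg = 130.2 L
Concentration deficit ΔC = 28 − 20 = 8.000 mg/L
LD = Vd × ΔC / F = 130.2 × 8.000 / 0.55 = 1894 mg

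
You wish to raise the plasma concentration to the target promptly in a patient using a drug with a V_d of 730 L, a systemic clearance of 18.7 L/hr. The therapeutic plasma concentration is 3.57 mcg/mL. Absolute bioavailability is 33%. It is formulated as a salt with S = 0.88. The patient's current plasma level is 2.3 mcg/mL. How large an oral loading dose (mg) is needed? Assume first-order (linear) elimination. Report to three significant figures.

Concentration deficit ΔC = 3.57 − 2.3 = 1.270 mg/L
LD = Vd × ΔC / F / S = 730.0 × 1.270 / 0.33 / 0.88 = 3192 mg

3190 mg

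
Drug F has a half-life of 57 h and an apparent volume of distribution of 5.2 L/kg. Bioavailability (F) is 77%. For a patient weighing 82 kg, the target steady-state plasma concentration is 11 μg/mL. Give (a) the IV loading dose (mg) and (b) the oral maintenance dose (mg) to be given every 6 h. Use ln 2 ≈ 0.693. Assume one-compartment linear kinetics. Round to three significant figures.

Vd(total) = 82 kg × 5.2 L/kg = 426.4 L
LD = Vd × C = 426.4 × 11 = 4690 mg
CL = 0.693 × Vd / t½ = 0.693 × 426.4 / 57 = 5.184 L/h
D = CL × Css × τ / F = 5.184 × 11 × 6 / 0.77 = 444.3 mg

(a) 4690 mg; (b) 444 mg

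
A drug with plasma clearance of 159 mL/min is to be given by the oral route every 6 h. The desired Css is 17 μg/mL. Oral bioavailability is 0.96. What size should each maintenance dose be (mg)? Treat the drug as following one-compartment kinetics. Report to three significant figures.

Convert clearance: 159 mL/min × 60 min/h ÷ 1000 mL/L = 9.540 L/h
D = CL × Css × τ / F = 9.540 × 17 × 6 / 0.96 = 1014 mg

1010 mg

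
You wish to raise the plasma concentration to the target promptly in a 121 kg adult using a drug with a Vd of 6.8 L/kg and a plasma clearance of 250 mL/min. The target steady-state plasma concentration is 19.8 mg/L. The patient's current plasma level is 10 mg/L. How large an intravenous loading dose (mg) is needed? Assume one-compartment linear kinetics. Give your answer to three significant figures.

Vd = 6.8 L/kg × 121 kg = 822.8 L
Concentration deficit ΔC = 19.8 − 10 = 9.800 mg/L
LD = Vd × ΔC = 822.8 × 9.800 = 8063 mg

8060 mg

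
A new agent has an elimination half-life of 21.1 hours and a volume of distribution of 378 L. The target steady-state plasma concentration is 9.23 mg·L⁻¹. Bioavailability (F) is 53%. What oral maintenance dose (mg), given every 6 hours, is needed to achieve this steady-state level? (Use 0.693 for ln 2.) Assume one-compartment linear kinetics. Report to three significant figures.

k = 0.693/21.1 = 0.03284 h⁻¹, so CL = k·Vd = 0.03284 × 378.0 = 12.41 L/h
D = CL × Css × τ / F = 12.41 × 9.23 × 6 / 0.53 = 1297 mg

1300 mg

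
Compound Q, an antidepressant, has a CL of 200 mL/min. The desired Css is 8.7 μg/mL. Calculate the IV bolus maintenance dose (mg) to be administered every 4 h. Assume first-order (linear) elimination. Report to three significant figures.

Convert clearance: 200 mL/min × 60 min/h ÷ 1000 mL/L = 12.00 L/h
D = CL × Css × τ = 12.00 × 8.7 × 4 = 417.6 mg

418 mg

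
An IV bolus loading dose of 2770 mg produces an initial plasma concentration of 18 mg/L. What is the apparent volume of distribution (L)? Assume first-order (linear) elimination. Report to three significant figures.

154 L

Immediately after an IV bolus, C₀ = Dose / Vd, so Vd = Dose / C₀.
Vd = 2770 / 18 = 153.9 L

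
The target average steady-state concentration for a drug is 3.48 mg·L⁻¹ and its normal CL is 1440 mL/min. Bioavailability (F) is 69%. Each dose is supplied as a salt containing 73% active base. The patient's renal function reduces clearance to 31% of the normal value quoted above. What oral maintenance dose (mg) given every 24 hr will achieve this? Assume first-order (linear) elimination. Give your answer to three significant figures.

Convert clearance: 1440 mL/min × 60 min/h ÷ 1000 mL/L = 86.40 L/h
Patient clearance = 0.31 × 86.40 = 26.78 L/h
At steady state, dose per interval replaces the amount cleared in that interval: F·S·D/τ = CL·Css.
D = CL × Css × τ / F / S = 26.78 × 3.48 × 24 / 0.69 / 0.73 = 4440 mg

4440 mg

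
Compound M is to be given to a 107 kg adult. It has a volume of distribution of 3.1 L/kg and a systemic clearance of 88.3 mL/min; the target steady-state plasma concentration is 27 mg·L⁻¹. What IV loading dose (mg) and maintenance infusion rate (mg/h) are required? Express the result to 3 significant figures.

(a) 8960 mg; (b) 143 mg/h

Vd = 3.1 L/kg × 107 kg = 331.7 L
Loading: fill Vd to C_target → 331.7 L × 27 mg/L = 8956 mg
CL = 88.3 mL/min × 60/1000 = 5.298 L/h
Infusion rate = 5.298 L/h × 27 mg/L = 143.0 mg/h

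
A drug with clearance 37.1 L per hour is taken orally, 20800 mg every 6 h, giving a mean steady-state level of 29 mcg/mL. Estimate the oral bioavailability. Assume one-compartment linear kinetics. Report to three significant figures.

0.310

F·D/τ = CL·Css at steady state → F = CL·Css·τ / D.
F = 37.1 × 29 × 6 / 20800 = 0.310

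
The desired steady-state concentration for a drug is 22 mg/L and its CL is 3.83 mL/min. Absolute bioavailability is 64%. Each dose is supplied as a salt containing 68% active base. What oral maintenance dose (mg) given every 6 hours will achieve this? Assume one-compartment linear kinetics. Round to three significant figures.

69.7 mg

Convert clearance: 3.83 mL/min × 60 min/h ÷ 1000 mL/L = 0.2298 L/h
D = CL × Css × τ / F / S = 0.2298 × 22 × 6 / 0.64 / 0.68 = 69.70 mg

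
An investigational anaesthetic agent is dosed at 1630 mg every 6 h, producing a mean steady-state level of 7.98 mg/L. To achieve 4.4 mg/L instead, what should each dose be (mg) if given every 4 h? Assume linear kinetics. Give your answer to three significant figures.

599 mg

With linear kinetics, Css is proportional to dose rate (D/τ) at fixed clearance.
D₂ = D₁ × (Css,target / Css,current) × (τ₂/τ₁) = 1630 × (4.4/7.98) × (4/6) = 599.2 mg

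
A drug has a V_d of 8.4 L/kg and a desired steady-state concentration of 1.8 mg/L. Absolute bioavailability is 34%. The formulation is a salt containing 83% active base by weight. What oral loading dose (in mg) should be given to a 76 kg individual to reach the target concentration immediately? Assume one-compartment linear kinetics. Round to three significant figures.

4070 mg

Vd(total) = 76 kg × 8.4 L/kg = 638.4 L
The loading dose fills Vd to the target concentration.
LD = Vd × C / F / S = 638.4 × 1.800 / 0.34 / 0.83 = 4072 mg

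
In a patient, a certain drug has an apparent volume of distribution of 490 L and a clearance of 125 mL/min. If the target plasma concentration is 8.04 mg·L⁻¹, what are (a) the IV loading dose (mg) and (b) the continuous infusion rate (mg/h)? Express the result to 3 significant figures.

LD = Vd · C_target = 490.0 × 8.04 = 3940 mg
CL = 125 mL/min = 125 × 0.06 = 7.500 L/h
Infusion rate = 7.500 L/h × 8.04 mg/L = 60.30 mg/h

(a) 3940 mg; (b) 60.3 mg/h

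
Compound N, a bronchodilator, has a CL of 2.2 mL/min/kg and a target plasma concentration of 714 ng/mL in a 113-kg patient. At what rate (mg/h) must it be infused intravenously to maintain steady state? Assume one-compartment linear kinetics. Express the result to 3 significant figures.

10.7 mg/h

CL = 2.2 mL/min/kg × 113 kg = 248.6 mL/min = 248.6 × 60/1000 = 14.92 L/h
C = 714 ng/mL = 0.7140 mg/L
Infusion rate = CL · Css = 14.92 L/h × 0.714 mg/L = 10.65 mg/h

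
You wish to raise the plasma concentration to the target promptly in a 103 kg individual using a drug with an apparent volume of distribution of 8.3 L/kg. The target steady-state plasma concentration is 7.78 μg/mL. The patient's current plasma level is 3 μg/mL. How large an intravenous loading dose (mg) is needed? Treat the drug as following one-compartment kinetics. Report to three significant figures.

4090 mg

Vd = 8.3 L/kg × 103 kg = 854.9 L
Concentration deficit ΔC = 7.78 − 3 = 4.780 mg/L
LD = Vd × ΔC = 854.9 × 4.780 = 4086 mg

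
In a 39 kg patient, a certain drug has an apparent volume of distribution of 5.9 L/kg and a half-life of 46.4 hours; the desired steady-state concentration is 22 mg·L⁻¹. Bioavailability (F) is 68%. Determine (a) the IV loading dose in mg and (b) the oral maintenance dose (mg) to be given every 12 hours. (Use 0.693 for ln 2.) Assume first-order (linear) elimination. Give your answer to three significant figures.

Vd = 5.9 L/kg × 39 kg = 230.1 L
LD = Vd × C = 230.1 × 22 = 5062 mg
CL = 0.693 × Vd / t½ = 0.693 × 230.1 / 46.4 = 3.437 L/h
D = CL × Css × τ / F = 3.437 × 22 × 12 / 0.68 = 1334 mg

(a) 5060 mg; (b) 1330 mg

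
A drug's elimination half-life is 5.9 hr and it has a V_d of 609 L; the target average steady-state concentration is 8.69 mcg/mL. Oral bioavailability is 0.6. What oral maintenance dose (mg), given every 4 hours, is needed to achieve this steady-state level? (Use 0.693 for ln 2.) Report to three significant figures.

4140 mg

CL = 0.693 × Vd / t½ = 0.693 × 609.0 / 5.9 = 71.53 L/h
D = CL × Css × τ / F = 71.53 × 8.69 × 4 / 0.6 = 4144 mg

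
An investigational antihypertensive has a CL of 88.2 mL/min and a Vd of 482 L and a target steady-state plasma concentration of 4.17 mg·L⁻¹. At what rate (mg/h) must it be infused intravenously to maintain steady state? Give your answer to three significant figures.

22.1 mg/h

CL = 88.2 mL/min = 88.2 × 0.06 = 5.292 L/h
Rate = CL × Css = 5.292 × 4.17 = 22.07 mg/h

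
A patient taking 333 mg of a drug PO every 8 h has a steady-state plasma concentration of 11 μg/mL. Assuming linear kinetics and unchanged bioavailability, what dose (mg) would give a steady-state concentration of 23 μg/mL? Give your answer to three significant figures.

696 mg

With linear kinetics, Css is proportional to dose rate (D/τ) at fixed clearance.
D₂ = D₁ × (Css,target / Css,current) = 333 × 23/11 = 696.3 mg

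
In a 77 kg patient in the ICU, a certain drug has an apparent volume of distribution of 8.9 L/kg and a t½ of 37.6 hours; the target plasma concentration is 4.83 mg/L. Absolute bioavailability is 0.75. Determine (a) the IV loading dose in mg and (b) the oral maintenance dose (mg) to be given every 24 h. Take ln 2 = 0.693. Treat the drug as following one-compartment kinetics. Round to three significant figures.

Vd(total) = 77 kg × 8.9 L/kg = 685.3 L
LD = Vd × C = 685.3 × 4.83 = 3310 mg
CL = 0.693 × Vd / t½ = 0.693 × 685.3 / 37.6 = 12.63 L/h
D = CL × Css × τ / F = 12.63 × 4.83 × 24 / 0.75 = 1952 mg

(a) 3310 mg; (b) 1950 mg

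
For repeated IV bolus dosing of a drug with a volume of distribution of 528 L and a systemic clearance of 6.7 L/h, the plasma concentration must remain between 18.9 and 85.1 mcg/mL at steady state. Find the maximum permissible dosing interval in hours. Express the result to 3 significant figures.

k = CL / Vd = 6.700 / 528.0 = 0.01269 h⁻¹
Between IV bolus doses, concentration decays as C = C₀·e^(−kτ), so C_peak/C_trough = e^(kτ).
τ_max = ln(C_peak/C_trough) / k = ln(85.1/18.9) / 0.01269 = 1.505 / 0.01269 = 118.6 h

119 h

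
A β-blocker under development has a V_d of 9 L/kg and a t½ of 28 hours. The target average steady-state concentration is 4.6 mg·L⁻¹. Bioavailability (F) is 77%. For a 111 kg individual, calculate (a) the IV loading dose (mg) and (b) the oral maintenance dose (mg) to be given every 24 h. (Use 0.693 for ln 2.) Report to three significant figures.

Vd(total) = 111 kg × 9 L/kg = 999.0 L
LD = Vd × C = 999.0 × 4.6 = 4595 mg
CL = 0.693 × Vd / t½ = 0.693 × 999.0 / 28 = 24.73 L/h
D = CL × Css × τ / F = 24.73 × 4.6 × 24 / 0.77 = 3546 mg

(a) 4600 mg; (b) 3550 mg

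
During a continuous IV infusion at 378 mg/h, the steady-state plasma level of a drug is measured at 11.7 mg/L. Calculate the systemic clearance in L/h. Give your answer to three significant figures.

32.3 L/h

At steady state, infusion rate = CL × Css, so CL = rate / Css.
CL = 378 / 11.7 = 32.31 L/h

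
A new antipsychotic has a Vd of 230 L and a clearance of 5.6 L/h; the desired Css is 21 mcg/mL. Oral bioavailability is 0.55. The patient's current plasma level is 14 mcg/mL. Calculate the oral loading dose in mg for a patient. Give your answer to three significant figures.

2930 mg

Concentration deficit ΔC = 21 − 14 = 7.000 mg/L
LD = Vd × ΔC / F = 230.0 × 7.000 / 0.55 = 2927 mg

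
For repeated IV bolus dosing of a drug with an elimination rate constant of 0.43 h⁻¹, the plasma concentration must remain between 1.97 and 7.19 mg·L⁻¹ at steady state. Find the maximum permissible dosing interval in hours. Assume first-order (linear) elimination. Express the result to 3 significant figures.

3.01 h

Between IV bolus doses, concentration decays as C = C₀·e^(−kτ), so C_peak/C_trough = e^(kτ).
τ_max = ln(C_peak/C_trough) / k = ln(7.19/1.97) / 0.4300 = 1.295 / 0.4300 = 3.012 h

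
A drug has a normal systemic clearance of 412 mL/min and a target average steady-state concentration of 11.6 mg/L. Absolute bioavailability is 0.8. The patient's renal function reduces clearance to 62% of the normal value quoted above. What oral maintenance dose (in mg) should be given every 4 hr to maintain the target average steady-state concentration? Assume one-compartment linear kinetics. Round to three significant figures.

CL = 412 mL/min × 60/1000 = 24.72 L/h
Patient clearance = 0.62 × 24.72 = 15.33 L/h
D = CL × Css × τ / F = 15.33 × 11.6 × 4 / 0.8 = 889.1 mg

889 mg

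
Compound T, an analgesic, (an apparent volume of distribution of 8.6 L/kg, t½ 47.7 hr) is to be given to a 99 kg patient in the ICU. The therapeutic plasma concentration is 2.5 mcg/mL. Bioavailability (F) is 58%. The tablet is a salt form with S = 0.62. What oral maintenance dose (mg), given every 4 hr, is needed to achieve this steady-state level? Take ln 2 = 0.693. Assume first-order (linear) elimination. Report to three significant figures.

Total Vd = 8.6 × 99 = 851.4 L
CL = 0.693 × Vd / t½ = 0.693 × 851.4 / 47.7 = 12.37 L/h
D = CL × Css × τ / F / S = 12.37 × 2.5 × 4 / 0.58 / 0.62 = 344.0 mg

344 mg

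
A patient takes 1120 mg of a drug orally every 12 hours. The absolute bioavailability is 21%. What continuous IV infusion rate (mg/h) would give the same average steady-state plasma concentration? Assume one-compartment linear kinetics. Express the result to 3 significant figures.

Equivalent systemic input: infusion rate = F·D/τ.
Rate = 0.21 × 1120 / 12 = 19.60 mg/h

19.6 mg/h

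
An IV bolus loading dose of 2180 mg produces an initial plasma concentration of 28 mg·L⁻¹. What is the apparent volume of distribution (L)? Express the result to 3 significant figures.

Immediately after an IV bolus, C₀ = Dose / Vd, so Vd = Dose / C₀.
Vd = 2180 / 28 = 77.86 L

77.9 L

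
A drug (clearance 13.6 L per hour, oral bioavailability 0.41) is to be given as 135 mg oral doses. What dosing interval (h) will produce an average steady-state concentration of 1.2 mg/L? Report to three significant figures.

F·D/τ = CL·Css → τ = F·D / (CL·Css).
τ = 0.41 × 135 / (13.6 × 1.2) = 3.392 h

3.39 h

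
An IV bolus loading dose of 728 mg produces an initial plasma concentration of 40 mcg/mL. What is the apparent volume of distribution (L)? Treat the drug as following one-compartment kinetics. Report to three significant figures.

18.2 L

Immediately after an IV bolus, C₀ = Dose / Vd, so Vd = Dose / C₀.
Vd = 728 / 40 = 18.20 L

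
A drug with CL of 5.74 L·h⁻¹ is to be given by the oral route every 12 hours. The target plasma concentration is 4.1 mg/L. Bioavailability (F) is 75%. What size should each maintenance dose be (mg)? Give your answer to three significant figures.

377 mg

At steady state, dose per interval replaces the amount cleared in that interval: F·D/τ = CL·Css.
D = CL × Css × τ / F = 5.740 × 4.1 × 12 / 0.75 = 376.5 mg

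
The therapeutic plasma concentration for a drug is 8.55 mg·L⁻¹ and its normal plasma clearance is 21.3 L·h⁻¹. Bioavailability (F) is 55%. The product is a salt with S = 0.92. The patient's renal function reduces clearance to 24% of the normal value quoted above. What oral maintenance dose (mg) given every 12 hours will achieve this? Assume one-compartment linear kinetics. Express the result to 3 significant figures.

1040 mg

Patient clearance = 0.24 × 21.30 = 5.112 L/h
D = CL × Css × τ / F / S = 5.112 × 8.55 × 12 / 0.55 / 0.92 = 1037 mg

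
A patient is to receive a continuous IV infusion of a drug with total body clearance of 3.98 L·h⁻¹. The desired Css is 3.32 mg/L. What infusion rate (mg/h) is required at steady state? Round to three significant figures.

13.2 mg/h

Infusion rate = CL · Css = 3.980 L/h × 3.32 mg/L = 13.21 mg/h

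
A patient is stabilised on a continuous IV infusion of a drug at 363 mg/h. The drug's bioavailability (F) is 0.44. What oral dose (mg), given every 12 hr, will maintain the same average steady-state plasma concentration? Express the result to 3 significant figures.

To maintain the same Css, the systemic dosing rate must be unchanged: F·D/τ = infusion rate.
D = rate × τ / F = 363 × 12 / 0.44 = 9900 mg

9900 mg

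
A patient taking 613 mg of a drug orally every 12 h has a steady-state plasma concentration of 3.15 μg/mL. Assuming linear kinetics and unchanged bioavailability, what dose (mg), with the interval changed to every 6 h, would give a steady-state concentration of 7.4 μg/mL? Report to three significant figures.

720 mg

For first-order elimination, Css ∝ F·D/(CL·τ); F and CL are unchanged, so Css ∝ D/τ.
D₂ = D₁ × (Css,target / Css,current) × (τ₂/τ₁) = 613 × (7.4/3.15) × (6/12) = 720.0 mg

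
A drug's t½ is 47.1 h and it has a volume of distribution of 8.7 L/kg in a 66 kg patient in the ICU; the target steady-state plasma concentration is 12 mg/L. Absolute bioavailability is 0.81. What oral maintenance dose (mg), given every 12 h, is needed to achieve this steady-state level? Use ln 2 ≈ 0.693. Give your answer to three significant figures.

Vd(total) = 66 kg × 8.7 L/kg = 574.2 L
k = 0.693/47.1 = 0.01471 h⁻¹, so CL = k·Vd = 0.01471 × 574.2 = 8.446 L/h
D = CL × Css × τ / F = 8.446 × 12 × 12 / 0.81 = 1502 mg

1500 mg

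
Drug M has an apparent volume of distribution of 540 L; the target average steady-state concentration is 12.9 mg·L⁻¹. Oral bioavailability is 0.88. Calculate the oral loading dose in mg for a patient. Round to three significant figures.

7920 mg

The loading dose fills Vd to the target concentration.
LD = Vd × C / F = 540.0 × 12.90 / 0.88 = 7916 mg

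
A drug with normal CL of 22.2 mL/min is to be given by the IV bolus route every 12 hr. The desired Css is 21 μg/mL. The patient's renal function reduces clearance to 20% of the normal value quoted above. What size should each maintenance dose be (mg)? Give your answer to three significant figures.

CL = 22.2 mL/min × 60/1000 = 1.332 L/h
Patient clearance = 0.2 × 1.332 = 0.2664 L/h
D = CL × Css × τ = 0.2664 × 21 × 12 = 67.13 mg

67.1 mg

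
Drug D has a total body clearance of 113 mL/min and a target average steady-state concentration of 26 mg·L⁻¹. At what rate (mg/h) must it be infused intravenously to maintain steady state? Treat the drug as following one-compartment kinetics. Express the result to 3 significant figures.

CL = 113 mL/min = 113 × 0.06 = 6.780 L/h
R₀ = 6.780 × 26 = 176.3 mg/h

176 mg/h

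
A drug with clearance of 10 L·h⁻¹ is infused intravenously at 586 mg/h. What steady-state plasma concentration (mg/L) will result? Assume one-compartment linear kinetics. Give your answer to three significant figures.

Css = rate / CL = 586 / 10.00 = 58.60 mg/L

58.6 mg/L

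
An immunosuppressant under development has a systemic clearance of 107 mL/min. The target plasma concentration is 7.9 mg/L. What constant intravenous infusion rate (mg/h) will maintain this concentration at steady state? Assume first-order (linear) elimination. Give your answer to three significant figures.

CL = 107 mL/min = 107 × 0.06 = 6.420 L/h
At steady state, infusion rate equals elimination rate: rate in = CL × Css.
Infusion rate = CL · Css = 6.420 L/h × 7.9 mg/L = 50.72 mg/h

50.7 mg/h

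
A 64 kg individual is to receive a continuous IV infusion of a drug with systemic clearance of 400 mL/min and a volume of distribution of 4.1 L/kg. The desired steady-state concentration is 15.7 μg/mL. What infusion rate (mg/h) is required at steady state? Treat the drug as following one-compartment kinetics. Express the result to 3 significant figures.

377 mg/h

CL = 400 mL/min × 60/1000 = 24.00 L/h
Vd does not affect the maintenance rate; only clearance governs steady-state input.
Rate = CL × Css = 24.00 × 15.7 = 376.8 mg/h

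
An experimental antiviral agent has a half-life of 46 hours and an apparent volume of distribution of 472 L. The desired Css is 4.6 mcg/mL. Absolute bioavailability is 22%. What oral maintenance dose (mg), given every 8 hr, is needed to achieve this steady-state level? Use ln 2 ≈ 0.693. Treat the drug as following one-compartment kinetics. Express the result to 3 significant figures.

CL = ln 2 · Vd / t½ = 0.693 × 472.0 / 46 = 7.111 L/h
D = CL × Css × τ / F = 7.111 × 4.6 × 8 / 0.22 = 1189 mg

1190 mg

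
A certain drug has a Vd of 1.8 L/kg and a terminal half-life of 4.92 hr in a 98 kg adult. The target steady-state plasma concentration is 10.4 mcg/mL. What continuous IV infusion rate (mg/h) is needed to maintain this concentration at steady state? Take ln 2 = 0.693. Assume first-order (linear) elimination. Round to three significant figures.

258 mg/h

Vd(total) = 98 kg × 1.8 L/kg = 176.4 L
k = 0.693/4.92 = 0.1409 h⁻¹, so CL = k·Vd = 0.1409 × 176.4 = 24.85 L/h
Infusion rate = CL × Css = 24.85 × 10.4 = 258.4 mg/h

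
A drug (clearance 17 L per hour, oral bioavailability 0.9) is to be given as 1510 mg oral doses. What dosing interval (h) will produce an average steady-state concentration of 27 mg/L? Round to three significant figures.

F·D/τ = CL·Css → τ = F·D / (CL·Css).
τ = 0.9 × 1510 / (17 × 27) = 2.961 h

2.96 h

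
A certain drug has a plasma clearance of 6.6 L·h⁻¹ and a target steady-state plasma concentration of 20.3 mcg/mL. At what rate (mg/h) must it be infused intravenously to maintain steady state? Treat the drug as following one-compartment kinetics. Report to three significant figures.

At steady state, infusion rate equals elimination rate: rate in = CL × Css.
R₀ = 6.600 × 20.3 = 134.0 mg/h

134 mg/h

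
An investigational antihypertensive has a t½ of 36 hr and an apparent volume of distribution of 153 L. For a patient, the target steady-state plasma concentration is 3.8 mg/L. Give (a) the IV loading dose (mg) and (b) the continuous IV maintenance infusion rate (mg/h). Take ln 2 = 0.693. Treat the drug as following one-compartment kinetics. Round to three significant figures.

LD = Vd × C = 153.0 × 3.8 = 581.4 mg
CL = 0.693 × Vd / t½ = 0.693 × 153.0 / 36 = 2.945 L/h
Infusion rate = CL × Css = 2.945 × 3.8 = 11.19 mg/h

(a) 581 mg; (b) 11.2 mg/h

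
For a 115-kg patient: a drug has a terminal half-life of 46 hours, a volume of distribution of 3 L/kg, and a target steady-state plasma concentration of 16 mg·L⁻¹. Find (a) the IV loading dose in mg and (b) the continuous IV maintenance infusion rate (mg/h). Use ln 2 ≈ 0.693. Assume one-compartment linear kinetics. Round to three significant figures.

Vd(total) = 115 kg × 3 L/kg = 345.0 L
LD = Vd × C = 345.0 × 16 = 5520 mg
CL = 0.693 × Vd / t½ = 0.693 × 345.0 / 46 = 5.198 L/h
Infusion rate = CL × Css = 5.198 × 16 = 83.17 mg/h

(a) 5520 mg; (b) 83.2 mg/h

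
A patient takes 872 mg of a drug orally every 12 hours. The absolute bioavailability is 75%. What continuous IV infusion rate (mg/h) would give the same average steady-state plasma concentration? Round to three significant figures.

Equivalent systemic input: infusion rate = F·D/τ.
Rate = 0.75 × 872 / 12 = 54.50 mg/h

54.5 mg/h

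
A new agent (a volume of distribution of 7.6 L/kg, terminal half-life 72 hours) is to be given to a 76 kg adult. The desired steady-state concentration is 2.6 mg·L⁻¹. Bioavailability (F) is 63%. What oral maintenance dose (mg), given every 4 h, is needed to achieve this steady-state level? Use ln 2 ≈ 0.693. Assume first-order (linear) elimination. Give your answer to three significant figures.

Vd(total) = 76 kg × 7.6 L/kg = 577.6 L
CL = ln 2 · Vd / t½ = 0.693 × 577.6 / 72 = 5.559 L/h
D = CL × Css × τ / F = 5.559 × 2.6 × 4 / 0.63 = 91.77 mg

91.8 mg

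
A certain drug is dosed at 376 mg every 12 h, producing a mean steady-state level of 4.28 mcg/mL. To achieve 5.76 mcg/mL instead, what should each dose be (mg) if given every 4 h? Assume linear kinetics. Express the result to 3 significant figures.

With linear kinetics, Css is proportional to dose rate (D/τ) at fixed clearance.
D₂ = D₁ × (Css,target / Css,current) × (τ₂/τ₁) = 376 × (5.76/4.28) × (4/12) = 168.7 mg

169 mg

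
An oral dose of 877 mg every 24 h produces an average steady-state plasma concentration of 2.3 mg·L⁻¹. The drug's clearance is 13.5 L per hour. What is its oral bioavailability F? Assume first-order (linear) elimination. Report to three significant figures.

F·D/τ = CL·Css at steady state → F = CL·Css·τ / D.
F = 13.5 × 2.3 × 24 / 877 = 0.850

0.850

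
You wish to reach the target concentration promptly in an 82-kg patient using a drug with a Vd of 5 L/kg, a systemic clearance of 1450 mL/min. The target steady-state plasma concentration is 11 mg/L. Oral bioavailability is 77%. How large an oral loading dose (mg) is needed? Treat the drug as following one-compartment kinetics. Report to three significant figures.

Vd(total) = 82 kg × 5 L/kg = 410.0 L
LD = Vd × C / F = 410.0 × 11.00 / 0.77 = 5857 mg

5860 mg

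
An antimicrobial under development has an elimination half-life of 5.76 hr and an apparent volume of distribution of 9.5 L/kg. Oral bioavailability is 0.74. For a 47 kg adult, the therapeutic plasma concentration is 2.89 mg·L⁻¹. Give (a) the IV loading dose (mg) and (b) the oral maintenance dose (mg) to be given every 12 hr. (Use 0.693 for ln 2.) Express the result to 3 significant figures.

(a) 1290 mg; (b) 2520 mg

Total Vd = 9.5 × 47 = 446.5 L
LD = Vd × C = 446.5 × 2.89 = 1290 mg
CL = 0.693 × Vd / t½ = 0.693 × 446.5 / 5.76 = 53.72 L/h
D = CL × Css × τ / F = 53.72 × 2.89 × 12 / 0.74 = 2518 mg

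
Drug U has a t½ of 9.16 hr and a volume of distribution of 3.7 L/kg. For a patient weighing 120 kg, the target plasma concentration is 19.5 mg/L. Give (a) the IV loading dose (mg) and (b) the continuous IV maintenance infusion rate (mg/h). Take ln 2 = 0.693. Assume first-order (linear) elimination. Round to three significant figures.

(a) 8660 mg; (b) 655 mg/h

Vd(total) = 120 kg × 3.7 L/kg = 444.0 L
LD = Vd × C = 444.0 × 19.5 = 8658 mg
CL = 0.693 × Vd / t½ = 0.693 × 444.0 / 9.16 = 33.59 L/h
Infusion rate = CL × Css = 33.59 × 19.5 = 655.0 mg/h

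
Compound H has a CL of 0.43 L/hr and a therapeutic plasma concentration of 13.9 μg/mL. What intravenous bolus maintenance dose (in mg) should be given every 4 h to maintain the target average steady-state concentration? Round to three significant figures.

At steady state, dose per interval replaces the amount cleared in that interval: D/τ = CL·Css.
D = CL × Css × τ = 0.4300 × 13.9 × 4 = 23.91 mg

23.9 mg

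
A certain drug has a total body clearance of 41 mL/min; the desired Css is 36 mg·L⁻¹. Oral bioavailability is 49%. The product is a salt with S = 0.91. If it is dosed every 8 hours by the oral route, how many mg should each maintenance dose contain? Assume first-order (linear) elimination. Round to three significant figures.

Convert clearance: 41 mL/min × 60 min/h ÷ 1000 mL/L = 2.460 L/h
D = CL × Css × τ / F / S = 2.460 × 36 × 8 / 0.49 / 0.91 = 1589 mg

1590 mg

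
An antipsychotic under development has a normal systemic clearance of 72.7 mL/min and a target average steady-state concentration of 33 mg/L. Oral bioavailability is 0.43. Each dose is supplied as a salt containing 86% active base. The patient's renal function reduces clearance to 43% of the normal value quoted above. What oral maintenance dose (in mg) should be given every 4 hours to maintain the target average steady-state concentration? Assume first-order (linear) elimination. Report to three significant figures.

CL = 72.7 mL/min × 60/1000 = 4.362 L/h
Patient clearance = 0.43 × 4.362 = 1.876 L/h
D = CL × Css × τ / F / S = 1.876 × 33 × 4 / 0.43 / 0.86 = 669.6 mg

670 mg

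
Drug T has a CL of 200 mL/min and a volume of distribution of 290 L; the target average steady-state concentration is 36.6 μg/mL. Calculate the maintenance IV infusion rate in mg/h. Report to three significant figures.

439 mg/h

CL = 200 mL/min × 60/1000 = 12.00 L/h
R₀ = 12.00 × 36.6 = 439.2 mg/h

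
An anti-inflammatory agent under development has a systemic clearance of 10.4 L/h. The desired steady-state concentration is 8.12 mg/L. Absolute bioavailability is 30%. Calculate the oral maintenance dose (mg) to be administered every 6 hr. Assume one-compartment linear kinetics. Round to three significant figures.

D = CL × Css × τ / F = 10.40 × 8.12 × 6 / 0.3 = 1689 mg

1690 mg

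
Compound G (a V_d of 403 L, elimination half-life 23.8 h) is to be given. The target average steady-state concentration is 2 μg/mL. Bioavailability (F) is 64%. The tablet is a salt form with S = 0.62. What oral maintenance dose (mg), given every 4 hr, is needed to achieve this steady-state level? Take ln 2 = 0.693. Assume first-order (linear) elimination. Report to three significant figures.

237 mg

k = 0.693/23.8 = 0.02912 h⁻¹, so CL = k·Vd = 0.02912 × 403.0 = 11.74 L/h
D = CL × Css × τ / F / S = 11.74 × 2 × 4 / 0.64 / 0.62 = 236.7 mg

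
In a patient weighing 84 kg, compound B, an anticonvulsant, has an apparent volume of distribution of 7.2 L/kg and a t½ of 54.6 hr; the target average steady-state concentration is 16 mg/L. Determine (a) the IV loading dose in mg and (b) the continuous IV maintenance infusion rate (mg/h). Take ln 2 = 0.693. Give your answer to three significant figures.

(a) 9680 mg; (b) 123 mg/h

Total Vd = 7.2 × 84 = 604.8 L
LD = Vd × C = 604.8 × 16 = 9677 mg
CL = 0.693 × Vd / t½ = 0.693 × 604.8 / 54.6 = 7.676 L/h
Infusion rate = CL × Css = 7.676 × 16 = 122.8 mg/h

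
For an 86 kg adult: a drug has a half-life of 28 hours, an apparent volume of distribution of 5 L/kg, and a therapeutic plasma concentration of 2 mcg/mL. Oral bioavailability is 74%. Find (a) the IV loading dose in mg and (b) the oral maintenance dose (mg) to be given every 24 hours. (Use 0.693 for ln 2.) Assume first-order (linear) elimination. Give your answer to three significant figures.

Vd = 5 L/kg × 86 kg = 430.0 L
LD = Vd × C = 430.0 × 2 = 860.0 mg
CL = 0.693 × Vd / t½ = 0.693 × 430.0 / 28 = 10.64 L/h
D = CL × Css × τ / F = 10.64 × 2 × 24 / 0.74 = 690.2 mg

(a) 860 mg; (b) 690 mg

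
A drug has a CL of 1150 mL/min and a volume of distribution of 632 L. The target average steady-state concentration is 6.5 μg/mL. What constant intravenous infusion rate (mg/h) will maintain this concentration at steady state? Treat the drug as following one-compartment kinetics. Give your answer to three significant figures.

449 mg/h

Convert clearance: 1150 mL/min × 60 min/h ÷ 1000 mL/L = 69.00 L/h
R₀ = 69.00 × 6.5 = 448.5 mg/h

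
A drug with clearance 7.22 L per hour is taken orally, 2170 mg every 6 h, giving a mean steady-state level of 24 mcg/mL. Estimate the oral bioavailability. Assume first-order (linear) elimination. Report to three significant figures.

0.479

F·D/τ = CL·Css at steady state → F = CL·Css·τ / D.
F = 7.22 × 24 × 6 / 2170 = 0.479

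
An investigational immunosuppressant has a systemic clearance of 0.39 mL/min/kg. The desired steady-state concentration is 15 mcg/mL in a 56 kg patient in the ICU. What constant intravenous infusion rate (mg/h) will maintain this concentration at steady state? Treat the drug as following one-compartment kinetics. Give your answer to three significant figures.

19.7 mg/h

CL = 0.39 mL/min/kg × 56 kg = 21.84 mL/min = 21.84 × 60/1000 = 1.310 L/h
At steady state, infusion rate equals elimination rate: rate in = CL × Css.
Rate = CL × Css = 1.310 × 15 = 19.65 mg/h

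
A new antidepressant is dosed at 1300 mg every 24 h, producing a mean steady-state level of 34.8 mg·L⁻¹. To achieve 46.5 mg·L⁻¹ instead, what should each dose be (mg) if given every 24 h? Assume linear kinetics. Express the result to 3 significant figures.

1740 mg

With linear kinetics, Css is proportional to dose rate (D/τ) at fixed clearance.
D₂ = D₁ × (Css,target / Css,current) = 1300 × 46.5/34.8 = 1737 mg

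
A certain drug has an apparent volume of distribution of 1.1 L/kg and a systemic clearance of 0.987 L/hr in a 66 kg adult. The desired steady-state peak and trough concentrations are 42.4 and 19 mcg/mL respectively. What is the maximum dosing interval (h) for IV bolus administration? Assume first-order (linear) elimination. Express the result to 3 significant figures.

59.0 h

Vd(total) = 66 kg × 1.1 L/kg = 72.60 L
k = CL / Vd = 0.9870 / 72.60 = 0.01360 h⁻¹
Between IV bolus doses, concentration decays as C = C₀·e^(−kτ), so C_peak/C_trough = e^(kτ).
τ_max = ln(C_peak/C_trough) / k = ln(42.4/19) / 0.01360 = 0.8027 / 0.01360 = 59.02 h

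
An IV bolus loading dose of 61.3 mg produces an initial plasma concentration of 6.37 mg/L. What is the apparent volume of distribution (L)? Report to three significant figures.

9.62 L

Immediately after an IV bolus, C₀ = Dose / Vd, so Vd = Dose / C₀.
Vd = 61.3 / 6.37 = 9.623 L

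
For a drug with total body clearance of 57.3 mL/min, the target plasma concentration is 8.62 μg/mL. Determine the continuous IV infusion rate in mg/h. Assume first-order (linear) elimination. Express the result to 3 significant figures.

29.6 mg/h

Convert clearance: 57.3 mL/min × 60 min/h ÷ 1000 mL/L = 3.438 L/h
Rate = CL × Css = 3.438 × 8.62 = 29.64 mg/h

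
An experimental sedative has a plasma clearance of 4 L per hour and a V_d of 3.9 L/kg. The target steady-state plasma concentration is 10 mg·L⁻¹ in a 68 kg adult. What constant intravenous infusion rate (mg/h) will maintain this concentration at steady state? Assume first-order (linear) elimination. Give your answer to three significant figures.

R₀ = 4.000 × 10 = 40.00 mg/h

40.0 mg/h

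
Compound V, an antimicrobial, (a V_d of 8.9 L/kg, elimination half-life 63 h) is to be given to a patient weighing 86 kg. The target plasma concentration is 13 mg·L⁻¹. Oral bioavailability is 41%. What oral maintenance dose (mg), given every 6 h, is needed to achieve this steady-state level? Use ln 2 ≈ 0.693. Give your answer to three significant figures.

1600 mg

Vd = 8.9 L/kg × 86 kg = 765.4 L
CL = ln 2 · Vd / t½ = 0.693 × 765.4 / 63 = 8.419 L/h
D = CL × Css × τ / F = 8.419 × 13 × 6 / 0.41 = 1602 mg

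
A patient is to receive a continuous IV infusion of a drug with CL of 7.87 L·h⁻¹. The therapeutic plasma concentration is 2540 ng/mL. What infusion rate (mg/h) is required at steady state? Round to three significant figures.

C = 2540 ng/mL = 2.540 mg/L
Rate = CL × Css = 7.870 × 2.54 = 19.99 mg/h

20.0 mg/h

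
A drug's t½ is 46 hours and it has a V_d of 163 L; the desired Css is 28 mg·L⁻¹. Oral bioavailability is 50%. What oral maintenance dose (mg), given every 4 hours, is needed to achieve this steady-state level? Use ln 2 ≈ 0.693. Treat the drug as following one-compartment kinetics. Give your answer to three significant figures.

CL = 0.693 × Vd / t½ = 0.693 × 163.0 / 46 = 2.456 L/h
D = CL × Css × τ / F = 2.456 × 28 × 4 / 0.5 = 550.1 mg

550 mg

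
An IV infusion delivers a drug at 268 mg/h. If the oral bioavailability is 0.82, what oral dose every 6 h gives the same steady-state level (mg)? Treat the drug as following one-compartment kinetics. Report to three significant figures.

1960 mg

To maintain the same Css, the systemic dosing rate must be unchanged: F·D/τ = infusion rate.
D = rate × τ / F = 268 × 6 / 0.82 = 1961 mg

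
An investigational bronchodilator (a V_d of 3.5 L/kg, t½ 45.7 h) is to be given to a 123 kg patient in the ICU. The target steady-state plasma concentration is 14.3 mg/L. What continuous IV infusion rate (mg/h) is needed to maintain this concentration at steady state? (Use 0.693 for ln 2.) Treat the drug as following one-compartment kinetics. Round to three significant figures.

93.4 mg/h

Vd = 3.5 L/kg × 123 kg = 430.5 L
CL = ln 2 · Vd / t½ = 0.693 × 430.5 / 45.7 = 6.528 L/h
Infusion rate = CL × Css = 6.528 × 14.3 = 93.35 mg/h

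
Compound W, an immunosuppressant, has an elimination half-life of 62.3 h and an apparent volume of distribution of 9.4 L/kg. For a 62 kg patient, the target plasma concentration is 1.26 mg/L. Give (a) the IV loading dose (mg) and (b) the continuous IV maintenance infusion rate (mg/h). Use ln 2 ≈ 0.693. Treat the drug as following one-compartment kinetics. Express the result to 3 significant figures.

(a) 734 mg; (b) 8.17 mg/h

Total Vd = 9.4 × 62 = 582.8 L
LD = Vd × C = 582.8 × 1.26 = 734.3 mg
CL = 0.693 × Vd / t½ = 0.693 × 582.8 / 62.3 = 6.483 L/h
Infusion rate = CL × Css = 6.483 × 1.26 = 8.169 mg/h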